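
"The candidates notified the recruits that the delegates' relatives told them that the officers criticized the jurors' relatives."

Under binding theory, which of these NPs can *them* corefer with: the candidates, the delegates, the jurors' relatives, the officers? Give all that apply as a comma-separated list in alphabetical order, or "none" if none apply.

the candidates, the delegates

*them* is a pronoun; Principle B requires it to be free in its binding domain — the clause headed by 'told'.
— the candidates: subject of the matrix clause; c-commands the pronoun but lies outside its binding domain — allowed.
— the delegates: possessor inside the subject DP of the clause headed by 'told'; does not c-command the pronoun — Principle B does not apply; allowed.
— the jurors' relatives: object of the clause headed by 'criticized'; is c-commanded by the pronoun; coreference would bind this R-expression — blocked (Principle C).
— the officers: subject of the clause headed by 'criticized'; is c-commanded by the pronoun; coreference would bind this R-expression — blocked (Principle C).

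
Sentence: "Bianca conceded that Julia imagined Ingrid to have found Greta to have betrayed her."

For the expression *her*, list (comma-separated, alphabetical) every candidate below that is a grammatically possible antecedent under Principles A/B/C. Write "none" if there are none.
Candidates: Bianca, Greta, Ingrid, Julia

Bianca, Ingrid, Julia

*her* is a pronoun; Principle B requires it to be free in its binding domain — the clause headed by 'betrayed'.
— Bianca: subject of the matrix clause; c-commands the pronoun but lies outside its binding domain — allowed.
— Greta: subject of the clause headed by 'betrayed'; c-commands the pronoun within its binding domain — blocked (Principle B).
— Ingrid: subject of the clause headed by 'found'; c-commands the pronoun but lies outside its binding domain — allowed.
— Julia: subject of the clause headed by 'imagined'; c-commands the pronoun but lies outside its binding domain — allowed.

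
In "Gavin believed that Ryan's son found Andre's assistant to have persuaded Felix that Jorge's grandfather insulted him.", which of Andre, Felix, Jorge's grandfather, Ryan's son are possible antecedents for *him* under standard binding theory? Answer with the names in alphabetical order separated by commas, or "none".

Andre, Felix, Ryan's son

*him* is a pronoun; Principle B requires it to be free in its binding domain — the clause headed by 'insulted'.
— Andre: possessor inside the subject DP of the clause headed by 'persuaded'; does not c-command the pronoun — Principle B does not apply; allowed.
— Felix: object of the clause headed by 'persuaded'; c-commands the pronoun but lies outside its binding domain — allowed.
— Jorge's grandfather: subject of the clause headed by 'insulted'; c-commands the pronoun within its binding domain — blocked (Principle B).
— Ryan's son: subject of the clause headed by 'found'; c-commands the pronoun but lies outside its binding domain — allowed.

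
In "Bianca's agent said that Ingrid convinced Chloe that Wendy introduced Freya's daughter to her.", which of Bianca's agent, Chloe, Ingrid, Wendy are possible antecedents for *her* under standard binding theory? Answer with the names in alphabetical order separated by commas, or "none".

Bianca's agent, Chloe, Ingrid

*her* is a pronoun; Principle B requires it to be free in its binding domain — the clause headed by 'introduced'.
— Bianca's agent: subject of the matrix clause; c-commands the pronoun but lies outside its binding domain — allowed.
— Chloe: object of the clause headed by 'convinced'; c-commands the pronoun but lies outside its binding domain — allowed.
— Ingrid: subject of the clause headed by 'convinced'; c-commands the pronoun but lies outside its binding domain — allowed.
— Wendy: subject of the clause headed by 'introduced'; c-commands the pronoun within its binding domain — blocked (Principle B).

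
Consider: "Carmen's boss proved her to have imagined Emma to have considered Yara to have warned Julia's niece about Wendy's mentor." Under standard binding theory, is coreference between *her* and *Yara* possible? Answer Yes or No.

No

*Yara* is an R-expression; Principle C requires it to be free (not bound by any c-commanding expression).
— her: subject of the clause headed by 'imagined'; the pronoun c-commands the R-expression — coreference blocked (Principle C).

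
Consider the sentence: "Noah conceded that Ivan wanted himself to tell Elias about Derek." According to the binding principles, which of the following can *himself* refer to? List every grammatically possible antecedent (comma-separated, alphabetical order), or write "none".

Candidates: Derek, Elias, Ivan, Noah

Ivan

*himself* is a reflexive; Principle A requires it to be bound within its binding domain — the clause headed by 'wanted'.
— Derek: second object of the clause headed by 'tell'; does not c-command the reflexive — cannot bind it (Principle A).
— Elias: object of the clause headed by 'tell'; does not c-command the reflexive — cannot bind it (Principle A).
— Ivan: subject of the clause headed by 'wanted'; c-commands the reflexive within its binding domain — allowed (Principle A).
— Noah: subject of the matrix clause; c-commands the reflexive but lies outside its binding domain — cannot bind it (Principle A).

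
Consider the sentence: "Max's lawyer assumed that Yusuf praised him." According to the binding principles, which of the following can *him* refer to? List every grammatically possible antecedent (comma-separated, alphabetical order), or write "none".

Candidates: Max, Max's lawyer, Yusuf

Max, Max's lawyer

*him* is a pronoun; Principle B requires it to be free in its binding domain — the clause headed by 'praised'.
— Max: possessor inside the subject DP of the matrix clause; does not c-command the pronoun — Principle B does not apply; allowed.
— Max's lawyer: subject of the matrix clause; c-commands the pronoun but lies outside its binding domain — allowed.
— Yusuf: subject of the clause headed by 'praised'; c-commands the pronoun within its binding domain — blocked (Principle B).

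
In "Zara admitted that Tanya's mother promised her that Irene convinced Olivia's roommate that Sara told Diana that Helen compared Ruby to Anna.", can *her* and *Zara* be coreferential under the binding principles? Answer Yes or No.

Yes

*Zara* is an R-expression; Principle C requires it to be free (not bound by any c-commanding expression).
— her: object of the clause headed by 'promised'; the pronoun does not c-command the R-expression — coreference allowed.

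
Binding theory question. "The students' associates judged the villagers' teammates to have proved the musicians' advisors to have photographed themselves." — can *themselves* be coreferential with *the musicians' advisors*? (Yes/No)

Yes

*themselves* is a reflexive; Principle A requires it to be bound within its binding domain — the clause headed by 'photographed'.
— the musicians' advisors: subject of the clause headed by 'photographed'; c-commands the reflexive within its binding domain — allowed (Principle A).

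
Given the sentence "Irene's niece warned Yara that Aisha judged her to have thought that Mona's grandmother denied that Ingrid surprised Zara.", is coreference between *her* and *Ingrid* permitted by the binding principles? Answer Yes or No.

No

*her* is a pronoun; Principle B requires it to be free in its binding domain — the clause headed by 'judged'.
— Ingrid: subject of the clause headed by 'surprised'; is c-commanded by the pronoun; coreference would bind this R-expression — blocked (Principle C).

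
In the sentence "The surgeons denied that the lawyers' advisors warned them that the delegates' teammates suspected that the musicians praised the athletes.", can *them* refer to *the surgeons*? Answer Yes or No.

*them* is a pronoun; Principle B requires it to be free in its binding domain — the clause headed by 'warned'.
— the surgeons: subject of the matrix clause; c-commands the pronoun but lies outside its binding domain — allowed.

Yes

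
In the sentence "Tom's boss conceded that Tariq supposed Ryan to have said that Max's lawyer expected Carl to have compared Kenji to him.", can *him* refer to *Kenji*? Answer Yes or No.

*him* is a pronoun; Principle B requires it to be free in its binding domain — the clause headed by 'compared'.
— Kenji: object of the clause headed by 'compared'; c-commands the pronoun within its binding domain — blocked (Principle B).

No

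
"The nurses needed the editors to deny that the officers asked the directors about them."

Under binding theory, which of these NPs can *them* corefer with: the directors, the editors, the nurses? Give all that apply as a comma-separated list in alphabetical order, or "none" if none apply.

the editors, the nurses

*them* is a pronoun; Principle B requires it to be free in its binding domain — the clause headed by 'asked'.
— the directors: object of the clause headed by 'asked'; c-commands the pronoun within its binding domain — blocked (Principle B).
— the editors: subject of the clause headed by 'deny'; c-commands the pronoun but lies outside its binding domain — allowed.
— the nurses: subject of the matrix clause; c-commands the pronoun but lies outside its binding domain — allowed.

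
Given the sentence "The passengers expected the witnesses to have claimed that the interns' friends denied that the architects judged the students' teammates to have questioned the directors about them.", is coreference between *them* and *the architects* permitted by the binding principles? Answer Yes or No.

Yes

*them* is a pronoun; Principle B requires it to be free in its binding domain — the clause headed by 'questioned'.
— the architects: subject of the clause headed by 'judged'; c-commands the pronoun but lies outside its binding domain — allowed.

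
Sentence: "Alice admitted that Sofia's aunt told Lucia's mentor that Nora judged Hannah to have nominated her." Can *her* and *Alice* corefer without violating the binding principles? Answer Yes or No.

Yes

*Alice* is an R-expression; Principle C requires it to be free (not bound by any c-commanding expression).
— her: object of the clause headed by 'nominated'; the pronoun does not c-command the R-expression — coreference allowed.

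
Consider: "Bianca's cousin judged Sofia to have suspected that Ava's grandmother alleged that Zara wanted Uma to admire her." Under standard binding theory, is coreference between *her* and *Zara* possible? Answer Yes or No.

Yes

*Zara* is an R-expression; Principle C requires it to be free (not bound by any c-commanding expression).
— her: object of the clause headed by 'admire'; the pronoun does not c-command the R-expression — coreference allowed.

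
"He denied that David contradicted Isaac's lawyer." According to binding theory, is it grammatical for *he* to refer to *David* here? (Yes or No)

No

*David* is an R-expression; Principle C requires it to be free (not bound by any c-commanding expression).
— he: subject of the matrix clause; the pronoun c-commands the R-expression — coreference blocked (Principle C).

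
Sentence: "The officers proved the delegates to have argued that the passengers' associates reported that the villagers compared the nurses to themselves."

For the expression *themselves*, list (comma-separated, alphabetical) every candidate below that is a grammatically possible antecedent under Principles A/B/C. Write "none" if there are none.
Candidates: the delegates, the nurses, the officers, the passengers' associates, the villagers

*themselves* is a reflexive; Principle A requires it to be bound within its binding domain — the clause headed by 'compared'.
— the delegates: subject of the clause headed by 'argued'; c-commands the reflexive but lies outside its binding domain — cannot bind it (Principle A).
— the nurses: object of the clause headed by 'compared'; c-commands the reflexive within its binding domain — allowed (Principle A).
— the officers: subject of the matrix clause; c-commands the reflexive but lies outside its binding domain — cannot bind it (Principle A).
— the passengers' associates: subject of the clause headed by 'reported'; c-commands the reflexive but lies outside its binding domain — cannot bind it (Principle A).
— the villagers: subject of the clause headed by 'compared'; c-commands the reflexive within its binding domain — allowed (Principle A).

the nurses, the villagers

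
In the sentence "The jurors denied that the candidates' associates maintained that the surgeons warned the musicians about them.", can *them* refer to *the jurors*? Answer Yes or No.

*them* is a pronoun; Principle B requires it to be free in its binding domain — the clause headed by 'warned'.
— the jurors: subject of the matrix clause; c-commands the pronoun but lies outside its binding domain — allowed.

Yes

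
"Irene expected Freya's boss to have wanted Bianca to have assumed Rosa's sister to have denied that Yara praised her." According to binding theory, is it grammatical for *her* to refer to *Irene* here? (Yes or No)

*Irene* is an R-expression; Principle C requires it to be free (not bound by any c-commanding expression).
— her: object of the clause headed by 'praised'; the pronoun does not c-command the R-expression — coreference allowed.

Yes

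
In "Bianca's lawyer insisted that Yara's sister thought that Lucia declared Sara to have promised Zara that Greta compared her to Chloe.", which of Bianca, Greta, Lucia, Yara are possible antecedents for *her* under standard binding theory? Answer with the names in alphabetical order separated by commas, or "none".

Bianca, Lucia, Yara

*her* is a pronoun; Principle B requires it to be free in its binding domain — the clause headed by 'compared'.
— Bianca: possessor inside the subject DP of the matrix clause; does not c-command the pronoun — Principle B does not apply; allowed.
— Greta: subject of the clause headed by 'compared'; c-commands the pronoun within its binding domain — blocked (Principle B).
— Lucia: subject of the clause headed by 'declared'; c-commands the pronoun but lies outside its binding domain — allowed.
— Yara: possessor inside the subject DP of the clause headed by 'thought'; does not c-command the pronoun — Principle B does not apply; allowed.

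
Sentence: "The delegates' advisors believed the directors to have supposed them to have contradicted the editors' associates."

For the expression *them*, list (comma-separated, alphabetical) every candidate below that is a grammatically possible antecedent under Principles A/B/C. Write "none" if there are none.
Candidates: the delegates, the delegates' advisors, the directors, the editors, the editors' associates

the delegates, the delegates' advisors

*them* is a pronoun; Principle B requires it to be free in its binding domain — the clause headed by 'supposed'.
— the delegates: possessor inside the subject DP of the matrix clause; does not c-command the pronoun — Principle B does not apply; allowed.
— the delegates' advisors: subject of the matrix clause; c-commands the pronoun but lies outside its binding domain — allowed.
— the directors: subject of the clause headed by 'supposed'; c-commands the pronoun within its binding domain — blocked (Principle B).
— the editors: possessor inside the object DP of the clause headed by 'contradicted'; is c-commanded by the pronoun; coreference would bind this R-expression — blocked (Principle C).
— the editors' associates: object of the clause headed by 'contradicted'; is c-commanded by the pronoun; coreference would bind this R-expression — blocked (Principle C).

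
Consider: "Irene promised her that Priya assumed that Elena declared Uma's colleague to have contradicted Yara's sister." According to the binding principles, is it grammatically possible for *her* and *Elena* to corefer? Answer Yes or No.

No

*her* is a pronoun; Principle B requires it to be free in its binding domain — the matrix clause.
— Elena: subject of the clause headed by 'declared'; is c-commanded by the pronoun; coreference would bind this R-expression — blocked (Principle C).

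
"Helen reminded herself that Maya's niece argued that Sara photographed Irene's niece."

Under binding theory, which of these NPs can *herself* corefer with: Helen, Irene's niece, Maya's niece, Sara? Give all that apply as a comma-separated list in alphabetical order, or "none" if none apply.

*herself* is a reflexive; Principle A requires it to be bound within its binding domain — the matrix clause.
— Helen: subject of the matrix clause; c-commands the reflexive within its binding domain — allowed (Principle A).
— Irene's niece: object of the clause headed by 'photographed'; does not c-command the reflexive — cannot bind it (Principle A).
— Maya's niece: subject of the clause headed by 'argued'; does not c-command the reflexive — cannot bind it (Principle A).
— Sara: subject of the clause headed by 'photographed'; does not c-command the reflexive — cannot bind it (Principle A).

Helen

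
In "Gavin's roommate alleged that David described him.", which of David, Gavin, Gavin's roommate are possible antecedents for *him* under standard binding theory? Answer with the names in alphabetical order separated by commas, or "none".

*him* is a pronoun; Principle B requires it to be free in its binding domain — the clause headed by 'described'.
— David: subject of the clause headed by 'described'; c-commands the pronoun within its binding domain — blocked (Principle B).
— Gavin: possessor inside the subject DP of the matrix clause; does not c-command the pronoun — Principle B does not apply; allowed.
— Gavin's roommate: subject of the matrix clause; c-commands the pronoun but lies outside its binding domain — allowed.

Gavin, Gavin's roommate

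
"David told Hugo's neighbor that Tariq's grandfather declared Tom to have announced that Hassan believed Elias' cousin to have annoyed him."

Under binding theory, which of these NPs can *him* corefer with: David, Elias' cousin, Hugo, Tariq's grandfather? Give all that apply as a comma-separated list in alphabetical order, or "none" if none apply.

*him* is a pronoun; Principle B requires it to be free in its binding domain — the clause headed by 'annoyed'.
— David: subject of the matrix clause; c-commands the pronoun but lies outside its binding domain — allowed.
— Elias' cousin: subject of the clause headed by 'annoyed'; c-commands the pronoun within its binding domain — blocked (Principle B).
— Hugo: possessor inside the object DP of the matrix clause; does not c-command the pronoun — Principle B does not apply; allowed.
— Tariq's grandfather: subject of the clause headed by 'declared'; c-commands the pronoun but lies outside its binding domain — allowed.

David, Hugo, Tariq's grandfather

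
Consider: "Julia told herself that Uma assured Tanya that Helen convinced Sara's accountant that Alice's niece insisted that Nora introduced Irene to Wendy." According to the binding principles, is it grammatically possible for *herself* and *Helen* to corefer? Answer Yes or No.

No

*herself* is a reflexive; Principle A requires it to be bound within its binding domain — the matrix clause.
— Helen: subject of the clause headed by 'convinced'; does not c-command the reflexive — cannot bind it (Principle A).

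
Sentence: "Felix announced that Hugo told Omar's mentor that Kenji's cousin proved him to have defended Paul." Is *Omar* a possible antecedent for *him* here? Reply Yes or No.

Yes

*him* is a pronoun; Principle B requires it to be free in its binding domain — the clause headed by 'proved'.
— Omar: possessor inside the object DP of the clause headed by 'told'; does not c-command the pronoun — Principle B does not apply; allowed.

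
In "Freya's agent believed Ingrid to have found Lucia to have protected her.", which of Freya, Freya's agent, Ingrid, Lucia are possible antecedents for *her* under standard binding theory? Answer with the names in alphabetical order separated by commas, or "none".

*her* is a pronoun; Principle B requires it to be free in its binding domain — the clause headed by 'protected'.
— Freya: possessor inside the subject DP of the matrix clause; does not c-command the pronoun — Principle B does not apply; allowed.
— Freya's agent: subject of the matrix clause; c-commands the pronoun but lies outside its binding domain — allowed.
— Ingrid: subject of the clause headed by 'found'; c-commands the pronoun but lies outside its binding domain — allowed.
— Lucia: subject of the clause headed by 'protected'; c-commands the pronoun within its binding domain — blocked (Principle B).

Freya, Freya's agent, Ingrid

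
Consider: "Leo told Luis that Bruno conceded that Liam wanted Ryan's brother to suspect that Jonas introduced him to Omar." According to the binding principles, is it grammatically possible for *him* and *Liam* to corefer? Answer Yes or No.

*him* is a pronoun; Principle B requires it to be free in its binding domain — the clause headed by 'introduced'.
— Liam: subject of the clause headed by 'wanted'; c-commands the pronoun but lies outside its binding domain — allowed.

Yes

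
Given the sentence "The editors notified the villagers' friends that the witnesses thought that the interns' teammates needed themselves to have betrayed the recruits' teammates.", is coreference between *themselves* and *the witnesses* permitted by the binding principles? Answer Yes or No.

*themselves* is a reflexive; Principle A requires it to be bound within its binding domain — the clause headed by 'needed'.
— the witnesses: subject of the clause headed by 'thought'; c-commands the reflexive but lies outside its binding domain — cannot bind it (Principle A).

No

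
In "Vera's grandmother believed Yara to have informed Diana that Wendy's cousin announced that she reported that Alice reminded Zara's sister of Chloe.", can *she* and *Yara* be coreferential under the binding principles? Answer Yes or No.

*Yara* is an R-expression; Principle C requires it to be free (not bound by any c-commanding expression).
— she: subject of the clause headed by 'reported'; the pronoun does not c-command the R-expression — coreference allowed.

Yes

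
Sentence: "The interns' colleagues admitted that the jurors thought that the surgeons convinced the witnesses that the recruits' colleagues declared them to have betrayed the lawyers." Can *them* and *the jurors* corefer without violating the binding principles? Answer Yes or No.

Yes

*the jurors* is an R-expression; Principle C requires it to be free (not bound by any c-commanding expression).
— them: subject of the clause headed by 'betrayed'; the pronoun does not c-command the R-expression — coreference allowed.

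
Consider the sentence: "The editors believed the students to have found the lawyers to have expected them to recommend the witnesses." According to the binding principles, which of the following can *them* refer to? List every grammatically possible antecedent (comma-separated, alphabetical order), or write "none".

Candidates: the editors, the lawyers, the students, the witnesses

the editors, the students

*them* is a pronoun; Principle B requires it to be free in its binding domain — the clause headed by 'expected'.
— the editors: subject of the matrix clause; c-commands the pronoun but lies outside its binding domain — allowed.
— the lawyers: subject of the clause headed by 'expected'; c-commands the pronoun within its binding domain — blocked (Principle B).
— the students: subject of the clause headed by 'found'; c-commands the pronoun but lies outside its binding domain — allowed.
— the witnesses: object of the clause headed by 'recommend'; is c-commanded by the pronoun; coreference would bind this R-expression — blocked (Principle C).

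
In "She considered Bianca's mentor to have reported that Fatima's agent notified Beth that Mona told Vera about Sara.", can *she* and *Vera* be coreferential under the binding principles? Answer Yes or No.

No

*Vera* is an R-expression; Principle C requires it to be free (not bound by any c-commanding expression).
— she: subject of the matrix clause; the pronoun c-commands the R-expression — coreference blocked (Principle C).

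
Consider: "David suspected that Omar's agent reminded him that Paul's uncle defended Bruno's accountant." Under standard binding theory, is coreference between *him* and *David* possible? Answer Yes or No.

*David* is an R-expression; Principle C requires it to be free (not bound by any c-commanding expression).
— him: object of the clause headed by 'reminded'; the pronoun does not c-command the R-expression — coreference allowed.

Yes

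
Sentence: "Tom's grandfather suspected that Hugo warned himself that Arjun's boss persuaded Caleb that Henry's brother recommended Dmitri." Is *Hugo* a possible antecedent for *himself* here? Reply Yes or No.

Yes

*himself* is a reflexive; Principle A requires it to be bound within its binding domain — the clause headed by 'warned'.
— Hugo: subject of the clause headed by 'warned'; c-commands the reflexive within its binding domain — allowed (Principle A).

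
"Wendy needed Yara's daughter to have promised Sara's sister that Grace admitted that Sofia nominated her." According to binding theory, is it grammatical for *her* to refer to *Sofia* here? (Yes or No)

No

*Sofia* is an R-expression; Principle C requires it to be free (not bound by any c-commanding expression).
— her: object of the clause headed by 'nominated'; the R-expression locally c-commands the pronoun — coreference blocked (Principle B on the pronoun).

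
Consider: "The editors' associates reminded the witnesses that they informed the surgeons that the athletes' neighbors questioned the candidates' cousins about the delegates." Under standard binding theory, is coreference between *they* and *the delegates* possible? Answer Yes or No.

No

*the delegates* is an R-expression; Principle C requires it to be free (not bound by any c-commanding expression).
— they: subject of the clause headed by 'informed'; the pronoun c-commands the R-expression — coreference blocked (Principle C).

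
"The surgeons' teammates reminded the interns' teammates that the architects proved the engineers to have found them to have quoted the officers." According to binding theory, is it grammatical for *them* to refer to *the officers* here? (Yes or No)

*the officers* is an R-expression; Principle C requires it to be free (not bound by any c-commanding expression).
— them: subject of the clause headed by 'quoted'; the pronoun c-commands the R-expression — coreference blocked (Principle C).

No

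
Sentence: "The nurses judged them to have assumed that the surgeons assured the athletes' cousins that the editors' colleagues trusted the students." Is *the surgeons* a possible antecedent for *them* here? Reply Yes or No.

*them* is a pronoun; Principle B requires it to be free in its binding domain — the matrix clause.
— the surgeons: subject of the clause headed by 'assured'; is c-commanded by the pronoun; coreference would bind this R-expression — blocked (Principle C).

No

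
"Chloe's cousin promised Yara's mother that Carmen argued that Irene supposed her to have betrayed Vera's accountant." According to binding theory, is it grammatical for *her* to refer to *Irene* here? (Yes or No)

No

*Irene* is an R-expression; Principle C requires it to be free (not bound by any c-commanding expression).
— her: subject of the clause headed by 'betrayed'; the R-expression locally c-commands the pronoun — coreference blocked (Principle B on the pronoun).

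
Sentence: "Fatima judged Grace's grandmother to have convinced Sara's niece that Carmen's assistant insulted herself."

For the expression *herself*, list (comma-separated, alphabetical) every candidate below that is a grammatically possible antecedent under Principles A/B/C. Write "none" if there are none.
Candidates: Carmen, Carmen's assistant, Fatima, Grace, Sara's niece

*herself* is a reflexive; Principle A requires it to be bound within its binding domain — the clause headed by 'insulted'.
— Carmen: possessor inside the subject DP of the clause headed by 'insulted'; does not c-command the reflexive — cannot bind it (Principle A).
— Carmen's assistant: subject of the clause headed by 'insulted'; c-commands the reflexive within its binding domain — allowed (Principle A).
— Fatima: subject of the matrix clause; c-commands the reflexive but lies outside its binding domain — cannot bind it (Principle A).
— Grace: possessor inside the subject DP of the clause headed by 'convinced'; does not c-command the reflexive — cannot bind it (Principle A).
— Sara's niece: object of the clause headed by 'convinced'; c-commands the reflexive but lies outside its binding domain — cannot bind it (Principle A).

Carmen's assistant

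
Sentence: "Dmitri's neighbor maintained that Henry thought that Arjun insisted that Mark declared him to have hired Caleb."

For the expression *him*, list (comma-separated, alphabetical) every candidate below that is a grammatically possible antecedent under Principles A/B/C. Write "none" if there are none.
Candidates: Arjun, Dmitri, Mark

Arjun, Dmitri

*him* is a pronoun; Principle B requires it to be free in its binding domain — the clause headed by 'declared'.
— Arjun: subject of the clause headed by 'insisted'; c-commands the pronoun but lies outside its binding domain — allowed.
— Dmitri: possessor inside the subject DP of the matrix clause; does not c-command the pronoun — Principle B does not apply; allowed.
— Mark: subject of the clause headed by 'declared'; c-commands the pronoun within its binding domain — blocked (Principle B).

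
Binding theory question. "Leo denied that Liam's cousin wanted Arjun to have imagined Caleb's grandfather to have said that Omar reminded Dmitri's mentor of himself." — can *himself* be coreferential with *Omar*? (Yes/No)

Yes

*himself* is a reflexive; Principle A requires it to be bound within its binding domain — the clause headed by 'reminded'.
— Omar: subject of the clause headed by 'reminded'; c-commands the reflexive within its binding domain — allowed (Principle A).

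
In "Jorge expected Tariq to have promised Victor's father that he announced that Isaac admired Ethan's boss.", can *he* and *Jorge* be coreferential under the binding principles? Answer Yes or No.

*Jorge* is an R-expression; Principle C requires it to be free (not bound by any c-commanding expression).
— he: subject of the clause headed by 'announced'; the pronoun does not c-command the R-expression — coreference allowed.

Yes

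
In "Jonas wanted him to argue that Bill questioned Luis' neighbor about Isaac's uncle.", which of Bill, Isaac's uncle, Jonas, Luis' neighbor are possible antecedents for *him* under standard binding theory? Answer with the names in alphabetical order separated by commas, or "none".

*him* is a pronoun; Principle B requires it to be free in its binding domain — the matrix clause.
— Bill: subject of the clause headed by 'questioned'; is c-commanded by the pronoun; coreference would bind this R-expression — blocked (Principle C).
— Isaac's uncle: second object of the clause headed by 'questioned'; is c-commanded by the pronoun; coreference would bind this R-expression — blocked (Principle C).
— Jonas: subject of the matrix clause; c-commands the pronoun within its binding domain — blocked (Principle B).
— Luis' neighbor: object of the clause headed by 'questioned'; is c-commanded by the pronoun; coreference would bind this R-expression — blocked (Principle C).

none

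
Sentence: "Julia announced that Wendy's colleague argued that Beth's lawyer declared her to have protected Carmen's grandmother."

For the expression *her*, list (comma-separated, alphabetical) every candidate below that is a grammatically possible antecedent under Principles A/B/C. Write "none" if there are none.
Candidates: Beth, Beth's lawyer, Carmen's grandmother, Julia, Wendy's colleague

Beth, Julia, Wendy's colleague

*her* is a pronoun; Principle B requires it to be free in its binding domain — the clause headed by 'declared'.
— Beth: possessor inside the subject DP of the clause headed by 'declared'; does not c-command the pronoun — Principle B does not apply; allowed.
— Beth's lawyer: subject of the clause headed by 'declared'; c-commands the pronoun within its binding domain — blocked (Principle B).
— Carmen's grandmother: object of the clause headed by 'protected'; is c-commanded by the pronoun; coreference would bind this R-expression — blocked (Principle C).
— Julia: subject of the matrix clause; c-commands the pronoun but lies outside its binding domain — allowed.
— Wendy's colleague: subject of the clause headed by 'argued'; c-commands the pronoun but lies outside its binding domain — allowed.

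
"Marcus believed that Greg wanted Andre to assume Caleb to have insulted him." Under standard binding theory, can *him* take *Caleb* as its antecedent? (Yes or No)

*him* is a pronoun; Principle B requires it to be free in its binding domain — the clause headed by 'insulted'.
— Caleb: subject of the clause headed by 'insulted'; c-commands the pronoun within its binding domain — blocked (Principle B).

No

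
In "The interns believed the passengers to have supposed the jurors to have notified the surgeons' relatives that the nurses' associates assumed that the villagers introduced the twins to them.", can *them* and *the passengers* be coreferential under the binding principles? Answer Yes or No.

Yes

*the passengers* is an R-expression; Principle C requires it to be free (not bound by any c-commanding expression).
— them: second object of the clause headed by 'introduced'; the pronoun does not c-command the R-expression — coreference allowed.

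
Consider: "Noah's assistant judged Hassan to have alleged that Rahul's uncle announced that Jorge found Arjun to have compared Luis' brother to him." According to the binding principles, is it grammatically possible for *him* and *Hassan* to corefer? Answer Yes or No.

Yes

*him* is a pronoun; Principle B requires it to be free in its binding domain — the clause headed by 'compared'.
— Hassan: subject of the clause headed by 'alleged'; c-commands the pronoun but lies outside its binding domain — allowed.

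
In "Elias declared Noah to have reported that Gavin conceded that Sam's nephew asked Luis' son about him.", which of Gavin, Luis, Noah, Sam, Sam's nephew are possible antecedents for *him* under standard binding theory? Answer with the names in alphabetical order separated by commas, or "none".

Gavin, Luis, Noah, Sam

*him* is a pronoun; Principle B requires it to be free in its binding domain — the clause headed by 'asked'.
— Gavin: subject of the clause headed by 'conceded'; c-commands the pronoun but lies outside its binding domain — allowed.
— Luis: possessor inside the object DP of the clause headed by 'asked'; does not c-command the pronoun — Principle B does not apply; allowed.
— Noah: subject of the clause headed by 'reported'; c-commands the pronoun but lies outside its binding domain — allowed.
— Sam: possessor inside the subject DP of the clause headed by 'asked'; does not c-command the pronoun — Principle B does not apply; allowed.
— Sam's nephew: subject of the clause headed by 'asked'; c-commands the pronoun within its binding domain — blocked (Principle B).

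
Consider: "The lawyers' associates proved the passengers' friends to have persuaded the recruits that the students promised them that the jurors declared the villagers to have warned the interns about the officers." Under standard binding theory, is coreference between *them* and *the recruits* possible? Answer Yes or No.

Yes

*the recruits* is an R-expression; Principle C requires it to be free (not bound by any c-commanding expression).
— them: object of the clause headed by 'promised'; the pronoun does not c-command the R-expression — coreference allowed.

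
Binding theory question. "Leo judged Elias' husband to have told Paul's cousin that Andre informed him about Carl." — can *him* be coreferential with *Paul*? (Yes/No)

Yes

*him* is a pronoun; Principle B requires it to be free in its binding domain — the clause headed by 'informed'.
— Paul: possessor inside the object DP of the clause headed by 'told'; does not c-command the pronoun — Principle B does not apply; allowed.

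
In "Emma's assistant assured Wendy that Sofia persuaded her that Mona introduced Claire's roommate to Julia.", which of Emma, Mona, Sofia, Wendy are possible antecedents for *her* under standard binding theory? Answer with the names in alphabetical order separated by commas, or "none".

Emma, Wendy

*her* is a pronoun; Principle B requires it to be free in its binding domain — the clause headed by 'persuaded'.
— Emma: possessor inside the subject DP of the matrix clause; does not c-command the pronoun — Principle B does not apply; allowed.
— Mona: subject of the clause headed by 'introduced'; is c-commanded by the pronoun; coreference would bind this R-expression — blocked (Principle C).
— Sofia: subject of the clause headed by 'persuaded'; c-commands the pronoun within its binding domain — blocked (Principle B).
— Wendy: object of the matrix clause; c-commands the pronoun but lies outside its binding domain — allowed.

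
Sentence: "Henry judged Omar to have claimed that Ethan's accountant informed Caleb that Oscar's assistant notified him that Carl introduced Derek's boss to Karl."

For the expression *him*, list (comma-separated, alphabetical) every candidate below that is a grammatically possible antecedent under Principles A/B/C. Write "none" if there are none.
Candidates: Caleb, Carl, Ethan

Caleb, Ethan

*him* is a pronoun; Principle B requires it to be free in its binding domain — the clause headed by 'notified'.
— Caleb: object of the clause headed by 'informed'; c-commands the pronoun but lies outside its binding domain — allowed.
— Carl: subject of the clause headed by 'introduced'; is c-commanded by the pronoun; coreference would bind this R-expression — blocked (Principle C).
— Ethan: possessor inside the subject DP of the clause headed by 'informed'; does not c-command the pronoun — Principle B does not apply; allowed.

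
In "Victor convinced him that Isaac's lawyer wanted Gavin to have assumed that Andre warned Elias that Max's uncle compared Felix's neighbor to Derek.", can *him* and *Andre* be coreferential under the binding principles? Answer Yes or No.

*Andre* is an R-expression; Principle C requires it to be free (not bound by any c-commanding expression).
— him: object of the matrix clause; the pronoun c-commands the R-expression — coreference blocked (Principle C).

No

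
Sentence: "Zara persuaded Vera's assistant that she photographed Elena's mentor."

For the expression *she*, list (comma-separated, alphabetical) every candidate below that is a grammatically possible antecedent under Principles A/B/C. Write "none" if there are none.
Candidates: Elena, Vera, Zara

*she* is a pronoun; Principle B requires it to be free in its binding domain — the clause headed by 'photographed'.
— Elena: possessor inside the object DP of the clause headed by 'photographed'; is c-commanded by the pronoun; coreference would bind this R-expression — blocked (Principle C).
— Vera: possessor inside the object DP of the matrix clause; does not c-command the pronoun — Principle B does not apply; allowed.
— Zara: subject of the matrix clause; c-commands the pronoun but lies outside its binding domain — allowed.

Vera, Zara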